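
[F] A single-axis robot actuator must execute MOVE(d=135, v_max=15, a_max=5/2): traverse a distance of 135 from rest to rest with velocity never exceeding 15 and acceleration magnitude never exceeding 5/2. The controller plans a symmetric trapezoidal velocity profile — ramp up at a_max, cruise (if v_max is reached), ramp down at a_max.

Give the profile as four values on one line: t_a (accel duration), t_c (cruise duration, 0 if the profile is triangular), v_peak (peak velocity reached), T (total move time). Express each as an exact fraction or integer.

v_max²/a_max = 15²/(5/2) = 90
135 ≥ 90 ⇒ cruise phase
t_a = 15/(5/2) = 6; v_peak = 15
d_cruise = 135 − 90 = 45; t_c = 45/15 = 3
T = 2·6 + 3 = 15

t_a=6 t_c=3 v_peak=15 T=15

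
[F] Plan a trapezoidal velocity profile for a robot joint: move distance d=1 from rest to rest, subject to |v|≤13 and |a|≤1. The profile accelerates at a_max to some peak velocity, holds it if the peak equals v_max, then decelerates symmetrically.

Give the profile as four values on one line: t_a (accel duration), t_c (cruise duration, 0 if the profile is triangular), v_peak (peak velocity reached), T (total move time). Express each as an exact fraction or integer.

t_a=1 t_c=0 v_peak=1 T=2

v_max²/a_max = 13²/1 = 169
1 < 169 so t_c = 0
v_peak = √(1·1) = √1 = 1
t_a = 1/1 = 1; t_c = 0
T = 2·1 = 2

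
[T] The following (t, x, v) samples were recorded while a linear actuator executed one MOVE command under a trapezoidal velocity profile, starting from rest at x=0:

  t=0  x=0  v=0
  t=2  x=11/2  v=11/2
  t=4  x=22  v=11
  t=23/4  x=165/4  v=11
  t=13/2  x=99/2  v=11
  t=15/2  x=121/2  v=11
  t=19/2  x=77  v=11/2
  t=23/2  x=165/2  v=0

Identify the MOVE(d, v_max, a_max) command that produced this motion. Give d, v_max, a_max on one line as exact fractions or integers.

final state: t=23/2, x=165/2, v=0 → d = 165/2
a_max = (11/2−0)/(2−0) = 11/4
max v = 11 over t∈[4,15/2] → v_max = 11
check: 11·(4+7/2) = 165/2 ✓

d=165/2 v_max=11 a_max=11/4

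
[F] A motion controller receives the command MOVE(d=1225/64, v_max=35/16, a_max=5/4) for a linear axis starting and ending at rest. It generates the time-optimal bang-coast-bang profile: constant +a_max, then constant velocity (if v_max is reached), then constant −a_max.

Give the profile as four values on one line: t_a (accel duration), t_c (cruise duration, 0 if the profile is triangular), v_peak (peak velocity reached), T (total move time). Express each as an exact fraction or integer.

(v_max)²/a_max = (35/16)²/(5/4) = 245/64
1225/64 ≥ 245/64 ⇒ cruise phase
t_a = (35/16)/(5/4) = 7/4; v_peak = 35/16
d_cruise = 1225/64 − 245/64 = 245/16; t_c = (245/16)/(35/16) = 7
T = 2·7/4 + 7 = 21/2

t_a=7/4 t_c=7 v_peak=35/16 T=21/2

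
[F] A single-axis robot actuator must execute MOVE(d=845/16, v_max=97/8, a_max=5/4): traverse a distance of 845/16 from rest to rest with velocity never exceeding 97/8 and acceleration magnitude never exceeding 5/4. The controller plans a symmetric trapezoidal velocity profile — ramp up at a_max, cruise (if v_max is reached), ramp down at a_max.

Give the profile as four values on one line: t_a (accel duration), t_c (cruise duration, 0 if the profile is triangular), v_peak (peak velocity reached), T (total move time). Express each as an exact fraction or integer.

v_max²/a_max = (97/8)²/(5/4) = 9409/80
845/16 < 9409/80 ⇒ no cruise
v_peak = √(845/16·5/4) = √(4225/64) = 65/8
t_a = (65/8)/(5/4) = 13/2; t_c = 0
T = 2·13/2 = 13

t_a=13/2 t_c=0 v_peak=65/8 T=13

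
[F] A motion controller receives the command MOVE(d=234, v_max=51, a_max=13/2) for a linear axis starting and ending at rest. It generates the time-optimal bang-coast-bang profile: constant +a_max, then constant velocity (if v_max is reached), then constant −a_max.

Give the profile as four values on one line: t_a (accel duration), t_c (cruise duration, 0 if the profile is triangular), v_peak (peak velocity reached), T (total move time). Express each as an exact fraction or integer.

t_a=6 t_c=0 v_peak=39 T=12

(v_max)²/a_max = 51²/(13/2) = 5202/13
234 < 5202/13 → triangular
v_peak = √(234·13/2) = √1521 = 39
t_a = 39/(13/2) = 6; t_c = 0
T = 2·6 = 12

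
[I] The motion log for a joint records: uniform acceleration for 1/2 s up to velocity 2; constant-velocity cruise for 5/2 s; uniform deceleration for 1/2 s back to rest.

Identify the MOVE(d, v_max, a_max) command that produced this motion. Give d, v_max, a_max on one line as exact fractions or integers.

d=6 v_max=2 a_max=4

a_max = 2/(1/2) = 4
d_a = ½·2·1/2 = 1/2; d_c = 2·5/2 = 5
d = 2·1/2 + 5 = 6
t_c = 5/2 > 0 ⇒ limit active, v_max = 2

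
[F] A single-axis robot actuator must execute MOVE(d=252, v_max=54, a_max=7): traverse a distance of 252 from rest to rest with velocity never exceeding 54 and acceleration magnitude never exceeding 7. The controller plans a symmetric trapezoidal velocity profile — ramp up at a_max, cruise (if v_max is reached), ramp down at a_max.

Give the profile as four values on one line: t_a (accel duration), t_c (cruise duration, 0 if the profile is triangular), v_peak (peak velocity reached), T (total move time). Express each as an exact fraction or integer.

t_a=6 t_c=0 v_peak=42 T=12

vₘ²/aₘ = 54²/7 = 2916/7
252 < 2916/7 → triangular
v_peak = √(252·7) = √1764 = 42
t_a = 42/7 = 6; t_c = 0
T = 2·6 = 12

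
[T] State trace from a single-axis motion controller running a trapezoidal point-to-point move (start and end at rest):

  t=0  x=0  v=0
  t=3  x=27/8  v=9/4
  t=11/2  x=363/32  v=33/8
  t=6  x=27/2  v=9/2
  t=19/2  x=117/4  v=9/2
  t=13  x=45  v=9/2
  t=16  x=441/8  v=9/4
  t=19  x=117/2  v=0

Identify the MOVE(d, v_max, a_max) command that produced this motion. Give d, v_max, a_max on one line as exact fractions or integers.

final state: t=19, x=117/2, v=0 → d = 117/2
a_max = (9/4−0)/(3−0) = 3/4
max v = 9/2 over t∈[6,13] → v_max = 9/2
check: 9/2·(6+7) = 117/2 ✓

d=117/2 v_max=9/2 a_max=3/4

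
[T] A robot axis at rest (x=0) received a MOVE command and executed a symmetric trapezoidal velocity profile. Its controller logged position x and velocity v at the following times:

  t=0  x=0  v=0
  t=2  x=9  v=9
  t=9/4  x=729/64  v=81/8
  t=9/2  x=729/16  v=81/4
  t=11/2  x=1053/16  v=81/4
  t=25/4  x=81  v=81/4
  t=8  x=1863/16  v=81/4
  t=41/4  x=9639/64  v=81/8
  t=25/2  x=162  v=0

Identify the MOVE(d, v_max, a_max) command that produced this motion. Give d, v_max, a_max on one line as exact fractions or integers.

final state: t=25/2, x=162, v=0 → d = 162
a_max = (9−0)/(2−0) = 9/2
max v = 81/4 over t∈[9/2,8] → v_max = 81/4
check: 81/4·(9/2+7/2) = 162 ✓

d=162 v_max=81/4 a_max=9/2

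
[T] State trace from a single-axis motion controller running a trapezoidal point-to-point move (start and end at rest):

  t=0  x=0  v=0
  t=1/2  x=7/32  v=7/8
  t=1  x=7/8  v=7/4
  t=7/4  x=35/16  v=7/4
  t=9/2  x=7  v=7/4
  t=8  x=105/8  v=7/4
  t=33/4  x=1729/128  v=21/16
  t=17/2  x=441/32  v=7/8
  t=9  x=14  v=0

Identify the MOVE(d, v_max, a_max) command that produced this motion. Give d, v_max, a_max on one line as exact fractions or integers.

final state: t=9, x=14, v=0 → d = 14
a_max = (7/8−0)/(1/2−0) = 7/4
max v = 7/4 over t∈[1,8] → v_max = 7/4
check: 7/4·(1+7) = 14 ✓

d=14 v_max=7/4 a_max=7/4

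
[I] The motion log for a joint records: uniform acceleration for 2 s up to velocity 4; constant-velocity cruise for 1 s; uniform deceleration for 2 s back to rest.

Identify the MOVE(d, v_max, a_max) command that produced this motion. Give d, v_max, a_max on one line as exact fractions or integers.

a_max = 4/2 = 2
d_a = ½·4·2 = 4; d_c = 4·1 = 4
d = 2·4 + 4 = 12
t_c = 1 > 0 so v_max = 4

d=12 v_max=4 a_max=2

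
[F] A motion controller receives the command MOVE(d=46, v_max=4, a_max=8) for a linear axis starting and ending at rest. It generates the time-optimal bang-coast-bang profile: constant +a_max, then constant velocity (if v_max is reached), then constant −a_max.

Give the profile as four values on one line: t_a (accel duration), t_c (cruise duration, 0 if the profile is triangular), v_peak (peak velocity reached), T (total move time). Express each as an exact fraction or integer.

v_max²/a_max = 4²/8 = 2
46 ≥ 2 → trapezoidal
t_a = 4/8 = 1/2; v_peak = 4
d_cruise = 46 − 2 = 44; t_c = 44/4 = 11
T = 2·1/2 + 11 = 12

t_a=1/2 t_c=11 v_peak=4 T=12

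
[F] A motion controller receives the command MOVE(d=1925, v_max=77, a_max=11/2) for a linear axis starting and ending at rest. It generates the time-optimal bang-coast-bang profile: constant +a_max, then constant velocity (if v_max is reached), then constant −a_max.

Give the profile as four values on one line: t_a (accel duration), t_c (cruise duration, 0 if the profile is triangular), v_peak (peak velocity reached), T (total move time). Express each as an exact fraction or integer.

(v_max)²/a_max = 77²/(11/2) = 1078
1925 ≥ 1078 so v_max reached
t_a = 77/(11/2) = 14; v_peak = 77
d_cruise = 1925 − 1078 = 847; t_c = 847/77 = 11
T = 2·14 + 11 = 39

t_a=14 t_c=11 v_peak=77 T=39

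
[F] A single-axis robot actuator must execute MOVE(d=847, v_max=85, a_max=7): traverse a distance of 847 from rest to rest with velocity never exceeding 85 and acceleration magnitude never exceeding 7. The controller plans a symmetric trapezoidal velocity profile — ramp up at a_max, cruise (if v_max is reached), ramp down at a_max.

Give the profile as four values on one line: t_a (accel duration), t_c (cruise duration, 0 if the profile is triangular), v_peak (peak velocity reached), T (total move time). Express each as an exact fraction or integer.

t_a=11 t_c=0 v_peak=77 T=22

v_max²/a_max = 85²/7 = 7225/7
847 < 7225/7 ⇒ no cruise
v_peak = √(847·7) = √5929 = 77
t_a = 77/7 = 11; t_c = 0
T = 2·11 = 22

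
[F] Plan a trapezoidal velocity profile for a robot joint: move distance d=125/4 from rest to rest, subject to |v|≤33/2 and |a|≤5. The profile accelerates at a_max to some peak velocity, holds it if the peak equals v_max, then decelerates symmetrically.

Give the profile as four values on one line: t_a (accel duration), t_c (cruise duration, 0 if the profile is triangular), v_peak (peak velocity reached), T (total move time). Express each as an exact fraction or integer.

v_max²/a_max = (33/2)²/5 = 1089/20
125/4 < 1089/20 so t_c = 0
v_peak = √(125/4·5) = √(625/4) = 25/2
t_a = (25/2)/5 = 5/2; t_c = 0
T = 2·5/2 = 5

t_a=5/2 t_c=0 v_peak=25/2 T=5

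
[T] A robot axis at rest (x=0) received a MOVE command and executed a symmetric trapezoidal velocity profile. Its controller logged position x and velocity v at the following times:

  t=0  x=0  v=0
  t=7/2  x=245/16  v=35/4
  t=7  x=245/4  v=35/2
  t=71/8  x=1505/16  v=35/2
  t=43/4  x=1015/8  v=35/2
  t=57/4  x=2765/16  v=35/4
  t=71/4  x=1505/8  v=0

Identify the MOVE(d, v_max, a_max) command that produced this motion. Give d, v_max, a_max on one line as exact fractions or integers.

final state: t=71/4, x=1505/8, v=0 → d = 1505/8
a_max = (35/4−0)/(7/2−0) = 5/2
max v = 35/2 over t∈[7,43/4] → v_max = 35/2
check: 35/2·(7+15/4) = 1505/8 ✓

d=1505/8 v_max=35/2 a_max=5/2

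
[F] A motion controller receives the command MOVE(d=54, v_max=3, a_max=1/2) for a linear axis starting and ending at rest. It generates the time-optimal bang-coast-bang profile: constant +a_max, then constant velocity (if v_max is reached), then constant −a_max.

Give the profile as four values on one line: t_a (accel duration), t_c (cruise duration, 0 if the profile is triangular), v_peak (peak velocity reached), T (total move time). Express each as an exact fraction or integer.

vₘ²/aₘ = 3²/(1/2) = 18
54 ≥ 18 → trapezoidal
t_a = 3/(1/2) = 6; v_peak = 3
d_cruise = 54 − 18 = 36; t_c = 36/3 = 12
T = 2·6 + 12 = 24

t_a=6 t_c=12 v_peak=3 T=24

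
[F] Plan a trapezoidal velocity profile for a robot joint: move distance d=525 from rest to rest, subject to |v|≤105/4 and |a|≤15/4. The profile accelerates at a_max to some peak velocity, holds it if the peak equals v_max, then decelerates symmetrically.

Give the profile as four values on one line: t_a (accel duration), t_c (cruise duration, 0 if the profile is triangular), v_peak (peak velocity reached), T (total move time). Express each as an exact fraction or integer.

t_a=7 t_c=13 v_peak=105/4 T=27

v_max²/a_max = (105/4)²/(15/4) = 735/4
525 ≥ 735/4 so v_max reached
t_a = (105/4)/(15/4) = 7; v_peak = 105/4
d_cruise = 525 − 735/4 = 1365/4; t_c = (1365/4)/(105/4) = 13
T = 2·7 + 13 = 27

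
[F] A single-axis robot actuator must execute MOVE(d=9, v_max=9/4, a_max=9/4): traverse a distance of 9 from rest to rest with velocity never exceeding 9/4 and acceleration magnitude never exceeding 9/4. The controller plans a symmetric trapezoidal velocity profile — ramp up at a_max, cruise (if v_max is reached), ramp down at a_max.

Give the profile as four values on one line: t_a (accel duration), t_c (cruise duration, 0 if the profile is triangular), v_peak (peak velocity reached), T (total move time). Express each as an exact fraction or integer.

t_a=1 t_c=3 v_peak=9/4 T=5

v_max²/a_max = (9/4)²/(9/4) = 9/4
9 ≥ 9/4 so v_max reached
t_a = (9/4)/(9/4) = 1; v_peak = 9/4
d_cruise = 9 − 9/4 = 27/4; t_c = (27/4)/(9/4) = 3
T = 2·1 + 3 = 5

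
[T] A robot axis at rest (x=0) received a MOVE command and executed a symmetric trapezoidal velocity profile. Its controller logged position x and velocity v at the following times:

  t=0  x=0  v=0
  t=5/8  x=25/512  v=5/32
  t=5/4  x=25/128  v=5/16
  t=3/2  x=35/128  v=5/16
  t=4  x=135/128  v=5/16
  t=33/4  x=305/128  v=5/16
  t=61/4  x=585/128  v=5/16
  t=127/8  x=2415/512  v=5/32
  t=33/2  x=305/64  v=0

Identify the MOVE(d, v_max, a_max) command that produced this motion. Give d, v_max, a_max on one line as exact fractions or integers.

final state: t=33/2, x=305/64, v=0 → d = 305/64
a_max = (5/32−0)/(5/8−0) = 1/4
max v = 5/16 over t∈[5/4,61/4] → v_max = 5/16
check: 5/16·(5/4+14) = 305/64 ✓

d=305/64 v_max=5/16 a_max=1/4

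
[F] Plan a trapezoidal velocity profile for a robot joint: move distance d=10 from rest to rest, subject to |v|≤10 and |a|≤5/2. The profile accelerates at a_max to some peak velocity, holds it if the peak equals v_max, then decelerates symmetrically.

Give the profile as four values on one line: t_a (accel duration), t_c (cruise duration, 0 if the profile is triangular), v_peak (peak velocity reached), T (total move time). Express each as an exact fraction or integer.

(v_max)²/a_max = 10²/(5/2) = 40
10 < 40 so t_c = 0
v_peak = √(10·5/2) = √25 = 5
t_a = 5/(5/2) = 2; t_c = 0
T = 2·2 = 4

t_a=2 t_c=0 v_peak=5 T=4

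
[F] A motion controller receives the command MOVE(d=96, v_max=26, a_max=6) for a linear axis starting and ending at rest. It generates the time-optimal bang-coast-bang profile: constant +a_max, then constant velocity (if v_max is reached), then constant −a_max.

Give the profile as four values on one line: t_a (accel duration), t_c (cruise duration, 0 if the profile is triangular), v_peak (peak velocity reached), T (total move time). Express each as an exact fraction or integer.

v_max²/a_max = 26²/6 = 338/3
96 < 338/3 ⇒ no cruise
v_peak = √(96·6) = √576 = 24
t_a = 24/6 = 4; t_c = 0
T = 2·4 = 8

t_a=4 t_c=0 v_peak=24 T=8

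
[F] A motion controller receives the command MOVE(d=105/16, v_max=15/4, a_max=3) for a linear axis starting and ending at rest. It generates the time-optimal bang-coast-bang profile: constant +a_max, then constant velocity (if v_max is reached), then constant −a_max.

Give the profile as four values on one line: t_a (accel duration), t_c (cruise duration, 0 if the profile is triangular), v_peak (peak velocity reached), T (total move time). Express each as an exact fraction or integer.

vₘ²/aₘ = (15/4)²/3 = 75/16
105/16 ≥ 75/16 so v_max reached
t_a = (15/4)/3 = 5/4; v_peak = 15/4
d_cruise = 105/16 − 75/16 = 15/8; t_c = (15/8)/(15/4) = 1/2
T = 2·5/4 + 1/2 = 3

t_a=5/4 t_c=1/2 v_peak=15/4 T=3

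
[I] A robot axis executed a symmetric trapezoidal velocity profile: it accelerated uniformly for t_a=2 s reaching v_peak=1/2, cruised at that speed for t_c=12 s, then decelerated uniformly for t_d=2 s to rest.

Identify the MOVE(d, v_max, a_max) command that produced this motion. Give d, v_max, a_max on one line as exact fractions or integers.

a_max = (1/2)/2 = 1/4
d_a = ½·1/2·2 = 1/2; d_c = 1/2·12 = 6
d = 2·1/2 + 6 = 7
t_c = 12 > 0 so v_max = 1/2

d=7 v_max=1/2 a_max=1/4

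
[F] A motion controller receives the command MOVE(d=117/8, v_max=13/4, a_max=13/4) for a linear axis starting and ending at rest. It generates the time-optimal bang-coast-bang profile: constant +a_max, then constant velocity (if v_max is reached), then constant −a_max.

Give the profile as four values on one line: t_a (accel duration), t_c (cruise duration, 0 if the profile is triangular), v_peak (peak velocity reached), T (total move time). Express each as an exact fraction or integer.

v_max²/a_max = (13/4)²/(13/4) = 13/4
117/8 ≥ 13/4 so v_max reached
t_a = (13/4)/(13/4) = 1; v_peak = 13/4
d_cruise = 117/8 − 13/4 = 91/8; t_c = (91/8)/(13/4) = 7/2
T = 2·1 + 7/2 = 11/2

t_a=1 t_c=7/2 v_peak=13/4 T=11/2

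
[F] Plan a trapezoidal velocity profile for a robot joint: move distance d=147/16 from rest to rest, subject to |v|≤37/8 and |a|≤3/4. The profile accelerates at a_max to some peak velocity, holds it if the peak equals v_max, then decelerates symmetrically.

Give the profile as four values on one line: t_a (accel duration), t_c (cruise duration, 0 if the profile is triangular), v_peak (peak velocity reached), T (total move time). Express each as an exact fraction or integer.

t_a=7/2 t_c=0 v_peak=21/8 T=7

vₘ²/aₘ = (37/8)²/(3/4) = 1369/48
147/16 < 1369/48 ⇒ no cruise
v_peak = √(147/16·3/4) = √(441/64) = 21/8
t_a = (21/8)/(3/4) = 7/2; t_c = 0
T = 2·7/2 = 7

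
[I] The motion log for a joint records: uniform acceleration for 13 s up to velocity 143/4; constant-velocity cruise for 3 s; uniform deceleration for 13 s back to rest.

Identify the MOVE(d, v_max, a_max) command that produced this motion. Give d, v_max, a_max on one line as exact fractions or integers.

d=572 v_max=143/4 a_max=11/4

a_max = (143/4)/13 = 11/4
d_a = ½·143/4·13 = 1859/8; d_c = 143/4·3 = 429/4
d = 2·1859/8 + 429/4 = 572
t_c = 3 > 0 → v_max = v_peak = 143/4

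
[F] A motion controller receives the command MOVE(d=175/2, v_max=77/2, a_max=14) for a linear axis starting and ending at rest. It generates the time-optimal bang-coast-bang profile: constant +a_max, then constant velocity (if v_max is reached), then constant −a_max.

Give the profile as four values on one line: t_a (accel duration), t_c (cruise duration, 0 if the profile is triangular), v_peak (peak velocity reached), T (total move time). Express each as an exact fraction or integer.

t_a=5/2 t_c=0 v_peak=35 T=5

v_max²/a_max = (77/2)²/14 = 847/8
175/2 < 847/8 ⇒ no cruise
v_peak = √(175/2·14) = √1225 = 35
t_a = 35/14 = 5/2; t_c = 0
T = 2·5/2 = 5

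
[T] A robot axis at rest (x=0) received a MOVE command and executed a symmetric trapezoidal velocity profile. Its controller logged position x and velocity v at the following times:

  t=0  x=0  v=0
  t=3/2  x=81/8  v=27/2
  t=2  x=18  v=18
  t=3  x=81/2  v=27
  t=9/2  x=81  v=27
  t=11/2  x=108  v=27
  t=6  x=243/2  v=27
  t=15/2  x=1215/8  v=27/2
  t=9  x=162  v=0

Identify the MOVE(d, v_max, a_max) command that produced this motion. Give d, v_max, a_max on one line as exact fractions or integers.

final state: t=9, x=162, v=0 → d = 162
a_max = (27/2−0)/(3/2−0) = 9
max v = 27 over t∈[3,6] → v_max = 27
check: 27·(3+3) = 162 ✓

d=162 v_max=27 a_max=9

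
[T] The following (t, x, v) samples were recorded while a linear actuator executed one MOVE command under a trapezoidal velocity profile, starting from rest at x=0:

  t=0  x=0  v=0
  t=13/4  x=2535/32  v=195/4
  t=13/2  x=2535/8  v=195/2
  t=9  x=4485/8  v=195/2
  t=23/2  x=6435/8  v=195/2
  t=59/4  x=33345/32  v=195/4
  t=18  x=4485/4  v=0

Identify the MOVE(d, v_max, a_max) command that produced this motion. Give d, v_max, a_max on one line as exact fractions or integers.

final state: t=18, x=4485/4, v=0 → d = 4485/4
a_max = (195/4−0)/(13/4−0) = 15
max v = 195/2 over t∈[13/2,23/2] → v_max = 195/2
check: 195/2·(13/2+5) = 4485/4 ✓

d=4485/4 v_max=195/2 a_max=15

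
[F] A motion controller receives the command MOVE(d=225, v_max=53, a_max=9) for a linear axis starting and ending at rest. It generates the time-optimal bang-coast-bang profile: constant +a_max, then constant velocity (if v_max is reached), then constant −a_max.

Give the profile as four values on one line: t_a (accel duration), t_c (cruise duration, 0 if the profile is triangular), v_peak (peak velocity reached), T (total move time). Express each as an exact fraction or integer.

t_a=5 t_c=0 v_peak=45 T=10

v_max²/a_max = 53²/9 = 2809/9
225 < 2809/9 ⇒ no cruise
v_peak = √(225·9) = √2025 = 45
t_a = 45/9 = 5; t_c = 0
T = 2·5 = 10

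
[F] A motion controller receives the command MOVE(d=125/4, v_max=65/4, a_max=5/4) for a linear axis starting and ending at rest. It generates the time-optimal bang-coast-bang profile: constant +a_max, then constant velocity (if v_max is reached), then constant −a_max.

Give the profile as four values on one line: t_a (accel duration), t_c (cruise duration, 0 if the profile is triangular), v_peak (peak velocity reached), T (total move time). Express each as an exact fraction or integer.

t_a=5 t_c=0 v_peak=25/4 T=10

(v_max)²/a_max = (65/4)²/(5/4) = 845/4
125/4 < 845/4 ⇒ no cruise
v_peak = √(125/4·5/4) = √(625/16) = 25/4
t_a = (25/4)/(5/4) = 5; t_c = 0
T = 2·5 = 10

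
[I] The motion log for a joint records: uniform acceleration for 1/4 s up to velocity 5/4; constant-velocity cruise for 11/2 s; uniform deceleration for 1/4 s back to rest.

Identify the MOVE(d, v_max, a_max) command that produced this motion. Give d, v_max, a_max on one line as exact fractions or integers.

d=115/16 v_max=5/4 a_max=5

a_max = (5/4)/(1/4) = 5
d_a = ½·5/4·1/4 = 5/32; d_c = 5/4·11/2 = 55/8
d = 2·5/32 + 55/8 = 115/16
t_c = 11/2 > 0 so v_max = 5/4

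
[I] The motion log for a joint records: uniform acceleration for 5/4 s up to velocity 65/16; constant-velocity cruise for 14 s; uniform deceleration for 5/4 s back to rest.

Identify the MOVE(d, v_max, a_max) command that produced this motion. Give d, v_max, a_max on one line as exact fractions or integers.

d=3965/64 v_max=65/16 a_max=13/4

a_max = (65/16)/(5/4) = 13/4
d_a = ½·65/16·5/4 = 325/128; d_c = 65/16·14 = 455/8
d = 2·325/128 + 455/8 = 3965/64
t_c = 14 > 0 so v_max = 65/16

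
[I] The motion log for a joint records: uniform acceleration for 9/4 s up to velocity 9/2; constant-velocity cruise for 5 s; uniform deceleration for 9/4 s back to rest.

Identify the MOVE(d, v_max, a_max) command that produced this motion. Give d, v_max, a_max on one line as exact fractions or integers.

d=261/8 v_max=9/2 a_max=2

a_max = (9/2)/(9/4) = 2
d_a = ½·9/2·9/4 = 81/16; d_c = 9/2·5 = 45/2
d = 2·81/16 + 45/2 = 261/8
t_c = 5 > 0 → v_max = v_peak = 9/2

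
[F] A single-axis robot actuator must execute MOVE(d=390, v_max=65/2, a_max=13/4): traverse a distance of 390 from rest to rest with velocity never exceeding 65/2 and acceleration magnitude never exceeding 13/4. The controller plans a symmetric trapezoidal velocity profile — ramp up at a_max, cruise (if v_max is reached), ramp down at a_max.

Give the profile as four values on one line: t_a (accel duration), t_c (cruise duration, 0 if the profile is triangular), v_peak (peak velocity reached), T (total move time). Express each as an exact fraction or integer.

t_a=10 t_c=2 v_peak=65/2 T=22

vₘ²/aₘ = (65/2)²/(13/4) = 325
390 ≥ 325 ⇒ cruise phase
t_a = (65/2)/(13/4) = 10; v_peak = 65/2
d_cruise = 390 − 325 = 65; t_c = 65/(65/2) = 2
T = 2·10 + 2 = 22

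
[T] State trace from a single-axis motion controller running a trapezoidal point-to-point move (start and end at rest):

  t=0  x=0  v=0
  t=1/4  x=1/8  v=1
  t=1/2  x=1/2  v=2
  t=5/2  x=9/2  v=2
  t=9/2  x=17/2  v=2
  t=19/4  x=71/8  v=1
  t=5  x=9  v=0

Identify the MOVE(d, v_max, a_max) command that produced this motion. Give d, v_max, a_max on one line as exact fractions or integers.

final state: t=5, x=9, v=0 → d = 9
a_max = (1−0)/(1/4−0) = 4
max v = 2 over t∈[1/2,9/2] → v_max = 2
check: 2·(1/2+4) = 9 ✓

d=9 v_max=2 a_max=4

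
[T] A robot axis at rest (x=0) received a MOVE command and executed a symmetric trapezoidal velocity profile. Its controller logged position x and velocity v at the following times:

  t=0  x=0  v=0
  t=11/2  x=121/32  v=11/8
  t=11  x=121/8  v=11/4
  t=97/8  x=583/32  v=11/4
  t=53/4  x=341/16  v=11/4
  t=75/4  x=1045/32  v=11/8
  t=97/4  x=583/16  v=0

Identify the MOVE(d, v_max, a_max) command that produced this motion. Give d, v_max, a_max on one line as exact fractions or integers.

final state: t=97/4, x=583/16, v=0 → d = 583/16
a_max = (11/8−0)/(11/2−0) = 1/4
max v = 11/4 over t∈[11,53/4] → v_max = 11/4
check: 11/4·(11+9/4) = 583/16 ✓

d=583/16 v_max=11/4 a_max=1/4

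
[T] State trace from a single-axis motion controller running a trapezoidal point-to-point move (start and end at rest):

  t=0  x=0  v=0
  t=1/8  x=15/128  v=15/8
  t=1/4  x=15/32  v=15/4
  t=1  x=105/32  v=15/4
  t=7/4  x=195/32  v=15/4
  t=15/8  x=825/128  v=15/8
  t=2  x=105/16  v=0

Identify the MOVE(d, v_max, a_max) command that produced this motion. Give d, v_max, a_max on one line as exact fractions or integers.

final state: t=2, x=105/16, v=0 → d = 105/16
a_max = (15/8−0)/(1/8−0) = 15
max v = 15/4 over t∈[1/4,7/4] → v_max = 15/4
check: 15/4·(1/4+3/2) = 105/16 ✓

d=105/16 v_max=15/4 a_max=15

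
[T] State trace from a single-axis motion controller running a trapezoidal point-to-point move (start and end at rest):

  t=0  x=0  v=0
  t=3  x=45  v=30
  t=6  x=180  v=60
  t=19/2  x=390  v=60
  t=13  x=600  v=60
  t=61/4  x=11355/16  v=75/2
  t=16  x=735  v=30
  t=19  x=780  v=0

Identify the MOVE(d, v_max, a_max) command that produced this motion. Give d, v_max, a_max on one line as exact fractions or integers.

final state: t=19, x=780, v=0 → d = 780
a_max = (30−0)/(3−0) = 10
max v = 60 over t∈[6,13] → v_max = 60
check: 60·(6+7) = 780 ✓

d=780 v_max=60 a_max=10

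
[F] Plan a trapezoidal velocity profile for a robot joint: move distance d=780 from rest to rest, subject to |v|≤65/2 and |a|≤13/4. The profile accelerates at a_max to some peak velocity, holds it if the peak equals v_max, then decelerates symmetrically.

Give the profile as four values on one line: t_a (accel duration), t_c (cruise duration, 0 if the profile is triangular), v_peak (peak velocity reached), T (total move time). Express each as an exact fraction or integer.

(v_max)²/a_max = (65/2)²/(13/4) = 325
780 ≥ 325 ⇒ cruise phase
t_a = (65/2)/(13/4) = 10; v_peak = 65/2
d_cruise = 780 − 325 = 455; t_c = 455/(65/2) = 14
T = 2·10 + 14 = 34

t_a=10 t_c=14 v_peak=65/2 T=34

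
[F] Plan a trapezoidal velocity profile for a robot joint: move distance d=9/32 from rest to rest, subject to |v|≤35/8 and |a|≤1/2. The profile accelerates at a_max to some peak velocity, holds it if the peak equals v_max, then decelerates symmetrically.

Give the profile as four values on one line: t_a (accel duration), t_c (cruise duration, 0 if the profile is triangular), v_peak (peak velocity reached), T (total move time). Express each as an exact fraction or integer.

t_a=3/4 t_c=0 v_peak=3/8 T=3/2

v_max²/a_max = (35/8)²/(1/2) = 1225/32
9/32 < 1225/32 → triangular
v_peak = √(9/32·1/2) = √(9/64) = 3/8
t_a = (3/8)/(1/2) = 3/4; t_c = 0
T = 2·3/4 = 3/2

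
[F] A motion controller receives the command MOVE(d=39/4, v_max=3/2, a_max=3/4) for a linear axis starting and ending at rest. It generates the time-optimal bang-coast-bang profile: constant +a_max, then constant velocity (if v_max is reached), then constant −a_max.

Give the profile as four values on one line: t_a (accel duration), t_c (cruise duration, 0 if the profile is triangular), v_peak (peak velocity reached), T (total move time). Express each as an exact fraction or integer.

v_max²/a_max = (3/2)²/(3/4) = 3
39/4 ≥ 3 so v_max reached
t_a = (3/2)/(3/4) = 2; v_peak = 3/2
d_cruise = 39/4 − 3 = 27/4; t_c = (27/4)/(3/2) = 9/2
T = 2·2 + 9/2 = 17/2

t_a=2 t_c=9/2 v_peak=3/2 T=17/2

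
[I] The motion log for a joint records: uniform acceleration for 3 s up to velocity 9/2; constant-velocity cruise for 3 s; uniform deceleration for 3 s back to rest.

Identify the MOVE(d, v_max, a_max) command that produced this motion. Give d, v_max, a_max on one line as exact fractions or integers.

a_max = (9/2)/3 = 3/2
d_a = ½·9/2·3 = 27/4; d_c = 9/2·3 = 27/2
d = 2·27/4 + 27/2 = 27
t_c = 3 > 0 ⇒ limit active, v_max = 9/2

d=27 v_max=9/2 a_max=3/2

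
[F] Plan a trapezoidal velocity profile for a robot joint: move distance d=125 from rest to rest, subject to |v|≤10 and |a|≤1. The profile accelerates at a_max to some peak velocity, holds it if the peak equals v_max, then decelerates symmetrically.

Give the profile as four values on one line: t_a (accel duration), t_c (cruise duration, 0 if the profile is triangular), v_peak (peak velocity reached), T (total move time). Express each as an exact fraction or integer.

vₘ²/aₘ = 10²/1 = 100
125 ≥ 100 → trapezoidal
t_a = 10/1 = 10; v_peak = 10
d_cruise = 125 − 100 = 25; t_c = 25/10 = 5/2
T = 2·10 + 5/2 = 45/2

t_a=10 t_c=5/2 v_peak=10 T=45/2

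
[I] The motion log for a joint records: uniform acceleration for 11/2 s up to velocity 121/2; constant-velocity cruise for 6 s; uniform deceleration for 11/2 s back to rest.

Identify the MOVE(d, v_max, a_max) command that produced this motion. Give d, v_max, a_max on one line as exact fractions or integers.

d=2783/4 v_max=121/2 a_max=11

a_max = (121/2)/(11/2) = 11
d_a = ½·121/2·11/2 = 1331/8; d_c = 121/2·6 = 363
d = 2·1331/8 + 363 = 2783/4
t_c = 6 > 0 ⇒ limit active, v_max = 121/2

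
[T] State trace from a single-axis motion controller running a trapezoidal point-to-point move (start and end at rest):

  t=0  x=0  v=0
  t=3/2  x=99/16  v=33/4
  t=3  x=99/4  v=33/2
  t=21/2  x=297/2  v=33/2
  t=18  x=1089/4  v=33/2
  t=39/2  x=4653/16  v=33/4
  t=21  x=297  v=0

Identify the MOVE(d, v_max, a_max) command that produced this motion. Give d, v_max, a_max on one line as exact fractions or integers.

d=297 v_max=33/2 a_max=11/2

final state: t=21, x=297, v=0 → d = 297
a_max = (33/4−0)/(3/2−0) = 11/2
max v = 33/2 over t∈[3,18] → v_max = 33/2
check: 33/2·(3+15) = 297 ✓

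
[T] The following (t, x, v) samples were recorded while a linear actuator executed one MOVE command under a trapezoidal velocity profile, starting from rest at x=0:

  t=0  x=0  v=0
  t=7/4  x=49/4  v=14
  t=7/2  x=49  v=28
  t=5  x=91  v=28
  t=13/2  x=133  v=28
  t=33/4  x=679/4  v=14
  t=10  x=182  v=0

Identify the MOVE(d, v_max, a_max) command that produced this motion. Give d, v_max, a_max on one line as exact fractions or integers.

final state: t=10, x=182, v=0 → d = 182
a_max = (14−0)/(7/4−0) = 8
max v = 28 over t∈[7/2,13/2] → v_max = 28
check: 28·(7/2+3) = 182 ✓

d=182 v_max=28 a_max=8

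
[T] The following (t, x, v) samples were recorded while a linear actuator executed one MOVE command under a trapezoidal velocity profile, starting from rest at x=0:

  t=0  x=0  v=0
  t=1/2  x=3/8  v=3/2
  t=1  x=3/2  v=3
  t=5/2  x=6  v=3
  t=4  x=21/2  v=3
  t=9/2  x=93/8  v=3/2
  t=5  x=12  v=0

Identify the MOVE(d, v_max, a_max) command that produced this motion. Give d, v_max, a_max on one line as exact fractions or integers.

d=12 v_max=3 a_max=3

final state: t=5, x=12, v=0 → d = 12
a_max = (3/2−0)/(1/2−0) = 3
max v = 3 over t∈[1,4] → v_max = 3
check: 3·(1+3) = 12 ✓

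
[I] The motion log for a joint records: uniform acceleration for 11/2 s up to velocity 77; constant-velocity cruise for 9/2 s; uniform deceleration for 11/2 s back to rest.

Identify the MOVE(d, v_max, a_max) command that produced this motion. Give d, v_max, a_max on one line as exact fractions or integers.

d=770 v_max=77 a_max=14

a_max = 77/(11/2) = 14
d_a = ½·77·11/2 = 847/4; d_c = 77·9/2 = 693/2
d = 2·847/4 + 693/2 = 770
t_c = 9/2 > 0 → v_max = v_peak = 77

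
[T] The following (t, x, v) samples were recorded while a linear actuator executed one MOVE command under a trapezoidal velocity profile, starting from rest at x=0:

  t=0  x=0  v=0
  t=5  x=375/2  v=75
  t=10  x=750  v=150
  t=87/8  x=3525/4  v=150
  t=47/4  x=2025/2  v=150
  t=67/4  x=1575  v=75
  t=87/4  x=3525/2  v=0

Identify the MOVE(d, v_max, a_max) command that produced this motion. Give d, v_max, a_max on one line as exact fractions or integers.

final state: t=87/4, x=3525/2, v=0 → d = 3525/2
a_max = (75−0)/(5−0) = 15
max v = 150 over t∈[10,47/4] → v_max = 150
check: 150·(10+7/4) = 3525/2 ✓

d=3525/2 v_max=150 a_max=15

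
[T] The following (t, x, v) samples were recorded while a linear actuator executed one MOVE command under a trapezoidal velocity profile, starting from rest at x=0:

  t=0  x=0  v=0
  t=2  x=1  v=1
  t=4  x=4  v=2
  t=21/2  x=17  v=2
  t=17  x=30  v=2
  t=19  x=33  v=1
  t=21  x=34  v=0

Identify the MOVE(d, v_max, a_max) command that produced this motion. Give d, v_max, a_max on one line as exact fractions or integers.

d=34 v_max=2 a_max=1/2

final state: t=21, x=34, v=0 → d = 34
a_max = (1−0)/(2−0) = 1/2
max v = 2 over t∈[4,17] → v_max = 2
check: 2·(4+13) = 34 ✓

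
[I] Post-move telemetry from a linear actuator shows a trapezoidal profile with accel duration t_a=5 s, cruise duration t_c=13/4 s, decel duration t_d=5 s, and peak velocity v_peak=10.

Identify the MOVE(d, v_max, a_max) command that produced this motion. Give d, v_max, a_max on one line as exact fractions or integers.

a_max = 10/5 = 2
d_a = ½·10·5 = 25; d_c = 10·13/4 = 65/2
d = 2·25 + 65/2 = 165/2
t_c = 13/4 > 0 → v_max = v_peak = 10

d=165/2 v_max=10 a_max=2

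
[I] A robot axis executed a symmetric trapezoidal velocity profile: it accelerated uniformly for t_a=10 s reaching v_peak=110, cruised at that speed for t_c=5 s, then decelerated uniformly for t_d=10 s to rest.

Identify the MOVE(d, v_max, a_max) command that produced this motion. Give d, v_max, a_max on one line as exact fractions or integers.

d=1650 v_max=110 a_max=11

a_max = 110/10 = 11
d_a = ½·110·10 = 550; d_c = 110·5 = 550
d = 2·550 + 550 = 1650
t_c = 5 > 0 → v_max = v_peak = 110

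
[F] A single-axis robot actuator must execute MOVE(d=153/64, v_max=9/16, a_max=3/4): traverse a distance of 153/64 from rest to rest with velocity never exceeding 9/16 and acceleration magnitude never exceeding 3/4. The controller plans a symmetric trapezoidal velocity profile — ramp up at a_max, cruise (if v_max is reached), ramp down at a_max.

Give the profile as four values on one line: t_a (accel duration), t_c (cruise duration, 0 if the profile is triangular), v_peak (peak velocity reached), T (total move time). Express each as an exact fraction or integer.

vₘ²/aₘ = (9/16)²/(3/4) = 27/64
153/64 ≥ 27/64 so v_max reached
t_a = (9/16)/(3/4) = 3/4; v_peak = 9/16
d_cruise = 153/64 − 27/64 = 63/32; t_c = (63/32)/(9/16) = 7/2
T = 2·3/4 + 7/2 = 5

t_a=3/4 t_c=7/2 v_peak=9/16 T=5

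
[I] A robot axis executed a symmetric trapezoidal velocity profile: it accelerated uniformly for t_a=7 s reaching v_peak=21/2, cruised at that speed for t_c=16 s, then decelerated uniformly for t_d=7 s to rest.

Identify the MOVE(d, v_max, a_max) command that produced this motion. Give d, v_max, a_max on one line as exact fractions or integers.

d=483/2 v_max=21/2 a_max=3/2

a_max = (21/2)/7 = 3/2
d_a = ½·21/2·7 = 147/4; d_c = 21/2·16 = 168
d = 2·147/4 + 168 = 483/2
t_c = 16 > 0 → v_max = v_peak = 21/2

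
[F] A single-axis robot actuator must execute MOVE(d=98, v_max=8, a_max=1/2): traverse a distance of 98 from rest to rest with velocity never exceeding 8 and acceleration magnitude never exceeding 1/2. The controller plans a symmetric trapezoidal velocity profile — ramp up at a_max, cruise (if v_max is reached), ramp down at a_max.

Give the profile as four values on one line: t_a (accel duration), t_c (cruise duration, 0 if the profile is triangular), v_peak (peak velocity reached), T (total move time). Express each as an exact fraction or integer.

v_max²/a_max = 8²/(1/2) = 128
98 < 128 ⇒ no cruise
v_peak = √(98·1/2) = √49 = 7
t_a = 7/(1/2) = 14; t_c = 0
T = 2·14 = 28

t_a=14 t_c=0 v_peak=7 T=28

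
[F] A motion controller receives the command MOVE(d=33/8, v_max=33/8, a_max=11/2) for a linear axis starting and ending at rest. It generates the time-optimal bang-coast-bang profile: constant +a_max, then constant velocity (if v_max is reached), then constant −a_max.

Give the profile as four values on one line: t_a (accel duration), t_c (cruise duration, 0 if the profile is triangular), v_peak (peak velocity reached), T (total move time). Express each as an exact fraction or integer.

(v_max)²/a_max = (33/8)²/(11/2) = 99/32
33/8 ≥ 99/32 so v_max reached
t_a = (33/8)/(11/2) = 3/4; v_peak = 33/8
d_cruise = 33/8 − 99/32 = 33/32; t_c = (33/32)/(33/8) = 1/4
T = 2·3/4 + 1/4 = 7/4

t_a=3/4 t_c=1/4 v_peak=33/8 T=7/4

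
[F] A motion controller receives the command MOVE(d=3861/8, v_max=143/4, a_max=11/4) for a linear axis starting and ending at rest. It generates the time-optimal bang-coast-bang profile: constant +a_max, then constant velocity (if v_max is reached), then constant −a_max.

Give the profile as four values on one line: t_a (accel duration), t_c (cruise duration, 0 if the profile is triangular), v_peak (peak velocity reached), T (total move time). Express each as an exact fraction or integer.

t_a=13 t_c=1/2 v_peak=143/4 T=53/2

vₘ²/aₘ = (143/4)²/(11/4) = 1859/4
3861/8 ≥ 1859/4 ⇒ cruise phase
t_a = (143/4)/(11/4) = 13; v_peak = 143/4
d_cruise = 3861/8 − 1859/4 = 143/8; t_c = (143/8)/(143/4) = 1/2
T = 2·13 + 1/2 = 53/2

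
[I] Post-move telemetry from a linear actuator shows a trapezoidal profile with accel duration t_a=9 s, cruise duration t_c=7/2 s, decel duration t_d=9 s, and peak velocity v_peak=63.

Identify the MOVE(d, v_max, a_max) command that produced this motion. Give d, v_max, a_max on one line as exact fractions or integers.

a_max = 63/9 = 7
d_a = ½·63·9 = 567/2; d_c = 63·7/2 = 441/2
d = 2·567/2 + 441/2 = 1575/2
t_c = 7/2 > 0 → v_max = v_peak = 63

d=1575/2 v_max=63 a_max=7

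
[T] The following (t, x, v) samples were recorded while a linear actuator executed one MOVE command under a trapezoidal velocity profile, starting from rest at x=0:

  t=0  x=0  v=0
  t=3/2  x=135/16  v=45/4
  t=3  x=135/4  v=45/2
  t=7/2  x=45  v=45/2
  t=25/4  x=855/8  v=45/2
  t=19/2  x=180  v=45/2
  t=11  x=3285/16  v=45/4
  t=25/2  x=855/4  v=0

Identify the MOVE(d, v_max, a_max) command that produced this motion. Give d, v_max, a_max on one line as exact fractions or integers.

d=855/4 v_max=45/2 a_max=15/2

final state: t=25/2, x=855/4, v=0 → d = 855/4
a_max = (45/4−0)/(3/2−0) = 15/2
max v = 45/2 over t∈[3,19/2] → v_max = 45/2
check: 45/2·(3+13/2) = 855/4 ✓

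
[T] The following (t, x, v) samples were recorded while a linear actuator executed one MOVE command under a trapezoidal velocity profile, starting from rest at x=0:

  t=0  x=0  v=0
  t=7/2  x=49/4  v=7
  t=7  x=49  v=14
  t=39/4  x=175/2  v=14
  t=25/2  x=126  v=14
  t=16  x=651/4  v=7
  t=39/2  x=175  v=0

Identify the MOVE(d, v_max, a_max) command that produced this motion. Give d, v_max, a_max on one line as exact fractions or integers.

final state: t=39/2, x=175, v=0 → d = 175
a_max = (7−0)/(7/2−0) = 2
max v = 14 over t∈[7,25/2] → v_max = 14
check: 14·(7+11/2) = 175 ✓

d=175 v_max=14 a_max=2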